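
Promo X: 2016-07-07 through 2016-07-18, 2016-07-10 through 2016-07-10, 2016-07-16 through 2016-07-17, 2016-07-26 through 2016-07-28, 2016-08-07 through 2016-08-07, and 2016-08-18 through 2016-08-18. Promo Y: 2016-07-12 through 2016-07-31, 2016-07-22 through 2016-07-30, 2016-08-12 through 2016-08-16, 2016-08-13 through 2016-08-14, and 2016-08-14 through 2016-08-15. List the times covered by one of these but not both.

2016-07-07 through 2016-07-11, 2016-07-19 through 2016-07-25, 2016-07-29 through 2016-07-31, 2016-08-07 through 2016-08-07, 2016-08-12 through 2016-08-16, 2016-08-18 through 2016-08-18

First set merges to 2016-07-07 through 2016-07-18, 2016-07-26 through 2016-07-28, 2016-08-07 through 2016-08-07, 2016-08-18 through 2016-08-18.
Second set merges to 2016-07-12 through 2016-07-31, 2016-08-12 through 2016-08-16.
A \ B = 2016-07-07 through 2016-07-11, 2016-08-07 through 2016-08-07, 2016-08-18 through 2016-08-18.
B \ A = 2016-07-19 through 2016-07-25, 2016-07-29 through 2016-07-31, 2016-08-12 through 2016-08-16.
Union of the two gives the symmetric difference.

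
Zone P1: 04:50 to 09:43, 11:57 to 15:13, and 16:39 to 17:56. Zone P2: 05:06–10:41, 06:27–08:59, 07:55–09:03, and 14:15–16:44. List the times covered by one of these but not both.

04:50–05:06, 09:43–10:41, 11:57–14:15, 15:13–16:39, 16:44–17:56

Merge the second list: 05:06–10:41, 14:15–16:44.
A \ B = 04:50–05:06, 11:57–14:15, 16:44–17:56.
B \ A = 09:43–10:41, 15:13–16:39.
Union of the two gives the symmetric difference.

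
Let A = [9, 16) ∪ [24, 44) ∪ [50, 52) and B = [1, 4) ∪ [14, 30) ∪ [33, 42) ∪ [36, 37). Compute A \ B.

[9, 14) ∪ [30, 33) ∪ [42, 44) ∪ [50, 52)

Merge the second list: [1, 4), [14, 30), [33, 42).
[9, 16) with B removed leaves [9, 14).
[24, 44) with B removed leaves [30, 33), [42, 44).
[50, 52) is untouched.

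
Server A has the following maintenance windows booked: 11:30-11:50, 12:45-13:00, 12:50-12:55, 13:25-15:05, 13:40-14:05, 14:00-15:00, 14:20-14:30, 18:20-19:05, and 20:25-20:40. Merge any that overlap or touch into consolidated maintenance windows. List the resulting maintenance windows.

12:45-13:00 is disjoint → start new block.
12:50-12:55 overlaps/touches 12:45-13:00 → extend to 12:45-13:00.
13:25-15:05 is disjoint → start new block.
13:40-14:05 overlaps/touches 13:25-15:05 → extend to 13:25-15:05.
14:00-15:00 overlaps/touches 13:25-15:05 → extend to 13:25-15:05.
14:20-14:30 overlaps/touches 13:25-15:05 → extend to 13:25-15:05.
18:20-19:05 is disjoint → start new block.
20:25-20:40 is disjoint → start new block.

11:30-11:50, 12:45-13:00, 13:25-15:05, 18:20-19:05, 20:25-20:40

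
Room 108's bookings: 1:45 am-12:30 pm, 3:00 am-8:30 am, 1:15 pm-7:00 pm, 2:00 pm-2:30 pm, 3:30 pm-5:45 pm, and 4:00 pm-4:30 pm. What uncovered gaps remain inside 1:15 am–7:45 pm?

Covered (merged): 1:45 am–12:30 pm, 1:15 pm–7:00 pm.
Gaps within 1:15 am–7:45 pm: 1:15 am–1:45 am, 12:30 pm–1:15 pm, 7:00 pm–7:45 pm.

1:15 am–1:45 am, 12:30 pm–1:15 pm, 7:00 pm–7:45 pm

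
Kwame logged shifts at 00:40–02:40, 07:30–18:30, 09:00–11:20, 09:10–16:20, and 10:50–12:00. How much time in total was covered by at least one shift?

Merged: 00:40-02:40, 07:30-18:30.
Lengths: 2 h + 11 h = 13 h.

13 h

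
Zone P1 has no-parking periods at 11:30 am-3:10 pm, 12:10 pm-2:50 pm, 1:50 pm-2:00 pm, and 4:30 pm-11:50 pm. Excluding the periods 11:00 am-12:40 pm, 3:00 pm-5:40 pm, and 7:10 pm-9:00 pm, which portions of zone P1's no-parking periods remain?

12:40 pm–3:00 pm, 5:40 pm–7:10 pm, 9:00 pm–11:50 pm

Merge the first list: 11:30 am–3:10 pm, 4:30 pm–11:50 pm.
11:30 am–3:10 pm minus B → 12:40 pm–3:00 pm.
4:30 pm–11:50 pm minus B → 5:40 pm–7:10 pm, 9:00 pm–11:50 pm.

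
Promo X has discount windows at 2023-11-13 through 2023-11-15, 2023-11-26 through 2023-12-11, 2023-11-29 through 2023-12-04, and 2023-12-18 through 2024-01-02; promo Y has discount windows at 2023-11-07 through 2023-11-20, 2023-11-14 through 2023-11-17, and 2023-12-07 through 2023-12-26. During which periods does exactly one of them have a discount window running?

Merge the first list: 2023-11-13 through 2023-11-15, 2023-11-26 through 2023-12-11, 2023-12-18 through 2024-01-02.
Merge the second list: 2023-11-07 through 2023-11-20, 2023-12-07 through 2023-12-26.
Only in the first: 2023-11-26 through 2023-12-06, 2023-12-27 through 2024-01-02.
Only in the second: 2023-11-07 through 2023-11-12, 2023-11-16 through 2023-11-20, 2023-12-12 through 2023-12-17.
Together these are the periods covered by exactly one.

2023-11-07 through 2023-11-12, 2023-11-16 through 2023-11-20, 2023-11-26 through 2023-12-06, 2023-12-12 through 2023-12-17, 2023-12-27 through 2024-01-02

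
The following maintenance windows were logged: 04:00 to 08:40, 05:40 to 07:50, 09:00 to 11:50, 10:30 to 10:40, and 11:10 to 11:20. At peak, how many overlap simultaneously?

Sweep endpoints in order; track running count of active intervals.
Peak of 2 reached at 05:40.

2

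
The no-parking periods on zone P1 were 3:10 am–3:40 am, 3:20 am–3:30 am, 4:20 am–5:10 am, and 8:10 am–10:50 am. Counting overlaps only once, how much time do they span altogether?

4 h

Merged: 3:10 am-3:40 am, 4:20 am-5:10 am, 8:10 am-10:50 am.
Lengths: 30 min + 50 min + 2 h 40 min = 4 h.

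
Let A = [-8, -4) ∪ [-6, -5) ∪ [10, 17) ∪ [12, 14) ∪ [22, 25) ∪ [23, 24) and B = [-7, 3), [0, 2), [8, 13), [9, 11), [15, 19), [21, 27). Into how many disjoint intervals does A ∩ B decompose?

4

Merge the first list: [-8, -4), [10, 17), [22, 25).
Merge the second list: [-7, 3), [8, 13), [15, 19), [21, 27).
A ∩ B = [-7, -4), [10, 13), [15, 17), [22, 25).
That is 4 disjoint pieces.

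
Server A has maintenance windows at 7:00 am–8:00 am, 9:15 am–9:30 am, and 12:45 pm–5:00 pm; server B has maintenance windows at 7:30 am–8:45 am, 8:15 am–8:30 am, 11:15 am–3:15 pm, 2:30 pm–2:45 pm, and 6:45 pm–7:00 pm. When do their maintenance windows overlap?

Second set merges to 7:30 am-8:45 am, 11:15 am-3:15 pm, 6:45 pm-7:00 pm.
7:00 am-8:00 am meets the second set on 7:30 am-8:00 am.
9:15 am-9:30 am: no overlap with the second set.
12:45 pm-5:00 pm meets the second set on 12:45 pm-3:15 pm.

7:30 am-8:00 am, 12:45 pm-3:15 pm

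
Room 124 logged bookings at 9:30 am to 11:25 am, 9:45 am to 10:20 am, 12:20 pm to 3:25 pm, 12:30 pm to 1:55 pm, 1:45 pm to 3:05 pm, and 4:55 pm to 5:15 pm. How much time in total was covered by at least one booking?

Merged: 9:30 am-11:25 am, 12:20 pm-3:25 pm, 4:55 pm-5:15 pm.
Lengths: 1 h 55 min + 3 h 5 min + 20 min = 5 h 20 min.

5 h 20 min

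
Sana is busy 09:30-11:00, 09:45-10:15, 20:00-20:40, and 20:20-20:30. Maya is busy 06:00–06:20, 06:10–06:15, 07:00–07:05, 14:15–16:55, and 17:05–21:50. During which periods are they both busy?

20:00-20:40

First set merges to 09:30-11:00, 20:00-20:40.
Second set merges to 06:00-06:20, 07:00-07:05, 14:15-16:55, 17:05-21:50.
09:30-11:00 falls entirely outside B.
20:00-20:40 overlaps B on 20:00-20:40.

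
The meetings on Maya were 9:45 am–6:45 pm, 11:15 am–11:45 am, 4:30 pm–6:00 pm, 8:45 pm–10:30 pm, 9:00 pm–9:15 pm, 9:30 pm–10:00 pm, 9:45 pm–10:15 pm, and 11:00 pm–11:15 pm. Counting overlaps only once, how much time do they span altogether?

Merged: 9:45 am-6:45 pm, 8:45 pm-10:30 pm, 11:00 pm-11:15 pm.
Lengths: 9 h + 1 h 45 min + 15 min = 11 h.

11 h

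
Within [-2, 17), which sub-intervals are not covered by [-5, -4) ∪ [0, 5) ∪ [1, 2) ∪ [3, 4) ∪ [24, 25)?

[-2, 0) ∪ [5, 17)

The merged coverage is [-5, -4), [0, 5), [24, 25).
Uncovered inside [-2, 17): [-2, 0), [5, 17).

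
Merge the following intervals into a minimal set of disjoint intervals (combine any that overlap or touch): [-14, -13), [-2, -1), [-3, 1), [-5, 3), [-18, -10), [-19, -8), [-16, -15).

Sort by start: [-19, -8), [-18, -10), [-16, -15), [-14, -13), [-5, 3), [-3, 1), [-2, -1).
[-18, -10) overlaps/touches [-19, -8) → extend to [-19, -8).
[-16, -15) overlaps/touches [-19, -8) → extend to [-19, -8).
[-14, -13) overlaps/touches [-19, -8) → extend to [-19, -8).
[-5, 3) is disjoint → start new block.
[-3, 1) overlaps/touches [-5, 3) → extend to [-5, 3).
[-2, -1) overlaps/touches [-5, 3) → extend to [-5, 3).

[-19, -8) ∪ [-5, 3)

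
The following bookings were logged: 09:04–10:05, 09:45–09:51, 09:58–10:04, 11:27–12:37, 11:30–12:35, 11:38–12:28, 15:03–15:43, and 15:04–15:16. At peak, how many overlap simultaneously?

3

Walk the sorted start/end points keeping a running depth.
The depth first hits 3 at 11:38.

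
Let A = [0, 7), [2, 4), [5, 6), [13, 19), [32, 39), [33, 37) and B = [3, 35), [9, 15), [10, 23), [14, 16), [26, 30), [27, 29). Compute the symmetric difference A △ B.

A, merged: [0, 7), [13, 19), [32, 39).
B, merged: [3, 35).
A \ B = [0, 3), [35, 39).
B \ A = [7, 13), [19, 32).
Union of the two gives the symmetric difference.

[0, 3) ∪ [7, 13) ∪ [19, 32) ∪ [35, 39)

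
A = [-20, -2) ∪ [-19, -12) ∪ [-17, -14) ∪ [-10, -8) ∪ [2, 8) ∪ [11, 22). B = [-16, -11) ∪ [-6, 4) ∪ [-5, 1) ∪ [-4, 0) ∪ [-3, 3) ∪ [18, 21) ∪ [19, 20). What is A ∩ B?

Merge the first list: [-20, -2), [2, 8), [11, 22).
Merge the second list: [-16, -11), [-6, 4), [18, 21).
[-20, -2) meets the second set on [-16, -11), [-6, -2).
[2, 8) meets the second set on [2, 4).
[11, 22) meets the second set on [18, 21).

[-16, -11) ∪ [-6, -2) ∪ [2, 4) ∪ [18, 21)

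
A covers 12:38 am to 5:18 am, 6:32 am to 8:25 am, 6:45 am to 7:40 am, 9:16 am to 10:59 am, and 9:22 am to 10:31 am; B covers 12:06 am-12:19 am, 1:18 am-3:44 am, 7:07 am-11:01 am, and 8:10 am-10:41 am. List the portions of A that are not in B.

Merge the first list: 12:38 am-5:18 am, 6:32 am-8:25 am, 9:16 am-10:59 am.
Merge the second list: 12:06 am-12:19 am, 1:18 am-3:44 am, 7:07 am-11:01 am.
12:38 am-5:18 am minus B → 12:38 am-1:18 am, 3:44 am-5:18 am.
6:32 am-8:25 am minus B → 6:32 am-7:07 am.
9:16 am-10:59 am: fully covered by B → removed.

12:38 am-1:18 am, 3:44 am-5:18 am, 6:32 am-7:07 am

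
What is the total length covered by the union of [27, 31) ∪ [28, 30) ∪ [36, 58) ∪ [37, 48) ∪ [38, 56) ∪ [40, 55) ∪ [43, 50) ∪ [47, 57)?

Merged: [27, 31), [36, 58).
Lengths: 4 + 22 = 26.

26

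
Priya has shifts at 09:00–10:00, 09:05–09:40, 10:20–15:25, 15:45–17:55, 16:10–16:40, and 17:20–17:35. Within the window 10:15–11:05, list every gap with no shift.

The merged coverage is 09:00–10:00, 10:20–15:25, 15:45–17:55.
Uncovered inside 10:15–11:05: 10:15–10:20.

10:15–10:20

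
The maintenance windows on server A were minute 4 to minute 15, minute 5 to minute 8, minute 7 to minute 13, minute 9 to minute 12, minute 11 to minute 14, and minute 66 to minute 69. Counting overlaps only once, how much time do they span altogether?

Merged: minute 4 to minute 15, minute 66 to minute 69.
Lengths: 11 minutes + 3 minutes = 14 minutes.

14 minutes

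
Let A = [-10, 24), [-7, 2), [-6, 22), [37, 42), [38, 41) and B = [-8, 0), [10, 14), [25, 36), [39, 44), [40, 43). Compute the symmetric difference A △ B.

First set merges to [-10, 24), [37, 42).
Second set merges to [-8, 0), [10, 14), [25, 36), [39, 44).
A \ B = [-10, -8), [0, 10), [14, 24), [37, 39).
B \ A = [25, 36), [42, 44).
Union of the two gives the symmetric difference.

[-10, -8) ∪ [0, 10) ∪ [14, 24) ∪ [25, 36) ∪ [37, 39) ∪ [42, 44)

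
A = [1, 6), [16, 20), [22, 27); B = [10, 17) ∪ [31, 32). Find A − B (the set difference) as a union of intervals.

[1, 6) ∪ [17, 20) ∪ [22, 27)

[1, 6): no B overlap → unchanged.
[16, 20) minus B → [17, 20).
[22, 27): no B overlap → unchanged.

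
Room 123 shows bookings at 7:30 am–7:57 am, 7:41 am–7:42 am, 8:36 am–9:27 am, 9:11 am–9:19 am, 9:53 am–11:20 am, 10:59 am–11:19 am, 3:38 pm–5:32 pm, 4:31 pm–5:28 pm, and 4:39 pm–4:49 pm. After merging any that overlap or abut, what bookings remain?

7:30 am–7:57 am, 8:36 am–9:27 am, 9:53 am–11:20 am, 3:38 pm–5:32 pm

7:41 am–7:42 am overlaps/touches 7:30 am–7:57 am → extend to 7:30 am–7:57 am.
8:36 am–9:27 am is disjoint → start new block.
9:11 am–9:19 am overlaps/touches 8:36 am–9:27 am → extend to 8:36 am–9:27 am.
9:53 am–11:20 am is disjoint → start new block.
10:59 am–11:19 am overlaps/touches 9:53 am–11:20 am → extend to 9:53 am–11:20 am.
3:38 pm–5:32 pm is disjoint → start new block.
4:31 pm–5:28 pm overlaps/touches 3:38 pm–5:32 pm → extend to 3:38 pm–5:32 pm.
4:39 pm–4:49 pm overlaps/touches 3:38 pm–5:32 pm → extend to 3:38 pm–5:32 pm.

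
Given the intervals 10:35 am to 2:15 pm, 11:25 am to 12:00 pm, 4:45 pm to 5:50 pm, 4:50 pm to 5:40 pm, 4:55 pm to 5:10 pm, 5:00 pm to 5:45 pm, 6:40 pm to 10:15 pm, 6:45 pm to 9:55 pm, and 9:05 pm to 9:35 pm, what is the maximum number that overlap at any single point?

4

Sweep endpoints in order; track running count of active intervals.
Peak of 4 reached at 5:00 pm.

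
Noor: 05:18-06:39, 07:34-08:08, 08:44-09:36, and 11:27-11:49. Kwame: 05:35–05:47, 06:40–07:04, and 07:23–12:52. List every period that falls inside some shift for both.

05:18–06:39 overlaps B on 05:35–05:47.
07:34–08:08 overlaps B on 07:34–08:08.
08:44–09:36 overlaps B on 08:44–09:36.
11:27–11:49 overlaps B on 11:27–11:49.

05:35–05:47, 07:34–08:08, 08:44–09:36, 11:27–11:49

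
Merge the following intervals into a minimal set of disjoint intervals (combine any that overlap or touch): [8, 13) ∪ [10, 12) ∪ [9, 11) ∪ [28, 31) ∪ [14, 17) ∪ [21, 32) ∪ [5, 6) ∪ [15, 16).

[5, 6) ∪ [8, 13) ∪ [14, 17) ∪ [21, 32)

Sort by start: [5, 6), [8, 13), [9, 11), [10, 12), [14, 17), [15, 16), [21, 32), [28, 31).
[8, 13) is disjoint → start new block.
[9, 11) overlaps/touches [8, 13) → extend to [8, 13).
[10, 12) overlaps/touches [8, 13) → extend to [8, 13).
[14, 17) is disjoint → start new block.
[15, 16) overlaps/touches [14, 17) → extend to [14, 17).
[21, 32) is disjoint → start new block.
[28, 31) overlaps/touches [21, 32) → extend to [21, 32).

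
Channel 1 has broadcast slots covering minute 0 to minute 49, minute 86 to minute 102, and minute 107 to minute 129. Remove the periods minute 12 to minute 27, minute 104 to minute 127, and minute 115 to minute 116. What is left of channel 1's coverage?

B, merged: minute 12 to minute 27, minute 104 to minute 127.
minute 0 to minute 49 minus B → minute 0 to minute 12, minute 27 to minute 49.
minute 86 to minute 102: no B overlap → unchanged.
minute 107 to minute 129 minus B → minute 127 to minute 129.

minute 0 to minute 12, minute 27 to minute 49, minute 86 to minute 102, minute 127 to minute 129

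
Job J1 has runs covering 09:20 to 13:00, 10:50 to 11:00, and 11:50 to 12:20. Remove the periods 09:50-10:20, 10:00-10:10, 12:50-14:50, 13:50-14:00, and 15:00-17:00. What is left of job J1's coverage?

A, merged: 09:20–13:00.
B, merged: 09:50–10:20, 12:50–14:50, 15:00–17:00.
09:20–13:00 with B removed leaves 09:20–09:50, 10:20–12:50.

09:20–09:50, 10:20–12:50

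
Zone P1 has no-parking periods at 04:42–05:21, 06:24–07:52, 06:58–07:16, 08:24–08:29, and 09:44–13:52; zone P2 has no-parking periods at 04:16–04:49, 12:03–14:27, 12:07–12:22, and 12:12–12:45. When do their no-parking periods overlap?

A, merged: 04:42–05:21, 06:24–07:52, 08:24–08:29, 09:44–13:52.
B, merged: 04:16–04:49, 12:03–14:27.
04:42–05:21 meets the second set on 04:42–04:49.
06:24–07:52: no overlap with the second set.
08:24–08:29: no overlap with the second set.
09:44–13:52 meets the second set on 12:03–13:52.

04:42–04:49, 12:03–13:52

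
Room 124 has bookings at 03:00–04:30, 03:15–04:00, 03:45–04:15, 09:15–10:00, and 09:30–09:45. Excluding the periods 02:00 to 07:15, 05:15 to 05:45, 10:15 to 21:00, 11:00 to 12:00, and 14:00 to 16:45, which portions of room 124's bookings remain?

First set merges to 03:00-04:30, 09:15-10:00.
Second set merges to 02:00-07:15, 10:15-21:00.
03:00-04:30 lies entirely inside B → drops out.
09:15-10:00 is untouched.

09:15-10:00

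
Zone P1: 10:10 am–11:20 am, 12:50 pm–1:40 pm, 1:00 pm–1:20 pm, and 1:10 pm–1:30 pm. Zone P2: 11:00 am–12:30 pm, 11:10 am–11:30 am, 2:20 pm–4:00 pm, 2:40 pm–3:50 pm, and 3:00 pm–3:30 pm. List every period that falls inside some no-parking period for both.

First set merges to 10:10 am–11:20 am, 12:50 pm–1:40 pm.
Second set merges to 11:00 am–12:30 pm, 2:20 pm–4:00 pm.
10:10 am–11:20 am meets the second set on 11:00 am–11:20 am.
12:50 pm–1:40 pm: no overlap with the second set.

11:00 am–11:20 am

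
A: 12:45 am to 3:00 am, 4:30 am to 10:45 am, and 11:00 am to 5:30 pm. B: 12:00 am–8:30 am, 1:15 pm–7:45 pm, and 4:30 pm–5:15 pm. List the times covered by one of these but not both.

12:00 am-12:45 am, 3:00 am-4:30 am, 8:30 am-10:45 am, 11:00 am-1:15 pm, 5:30 pm-7:45 pm

Merge the second list: 12:00 am-8:30 am, 1:15 pm-7:45 pm.
A \ B = 8:30 am-10:45 am, 11:00 am-1:15 pm.
B \ A = 12:00 am-12:45 am, 3:00 am-4:30 am, 5:30 pm-7:45 pm.
Union of the two gives the symmetric difference.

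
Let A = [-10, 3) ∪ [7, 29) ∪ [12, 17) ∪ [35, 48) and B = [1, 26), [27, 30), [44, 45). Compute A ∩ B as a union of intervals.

Merge the first list: [-10, 3), [7, 29), [35, 48).
[-10, 3) overlaps B on [1, 3).
[7, 29) overlaps B on [7, 26), [27, 29).
[35, 48) overlaps B on [44, 45).

[1, 3) ∪ [7, 26) ∪ [27, 29) ∪ [44, 45)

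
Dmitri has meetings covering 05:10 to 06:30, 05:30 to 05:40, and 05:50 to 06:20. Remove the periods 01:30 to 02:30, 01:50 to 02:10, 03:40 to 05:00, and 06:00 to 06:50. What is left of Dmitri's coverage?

A, merged: 05:10–06:30.
B, merged: 01:30–02:30, 03:40–05:00, 06:00–06:50.
05:10–06:30 \ B = 05:10–06:00.

05:10–06:00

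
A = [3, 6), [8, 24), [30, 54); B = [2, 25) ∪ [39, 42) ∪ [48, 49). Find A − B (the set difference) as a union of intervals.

[3, 6): fully covered by B → removed.
[8, 24): fully covered by B → removed.
[30, 54) minus B → [30, 39), [42, 48), [49, 54).

[30, 39) ∪ [42, 48) ∪ [49, 54)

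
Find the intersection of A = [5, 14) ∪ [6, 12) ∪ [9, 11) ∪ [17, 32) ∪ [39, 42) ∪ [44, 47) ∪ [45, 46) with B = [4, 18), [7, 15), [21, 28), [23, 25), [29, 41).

A, merged: [5, 14), [17, 32), [39, 42), [44, 47).
B, merged: [4, 18), [21, 28), [29, 41).
[5, 14) ∩ B → [5, 14).
[17, 32) ∩ B → [17, 18), [21, 28), [29, 32).
[39, 42) ∩ B → [39, 41).
[44, 47) meets no B interval.

[5, 14) ∪ [17, 18) ∪ [21, 28) ∪ [29, 32) ∪ [39, 41)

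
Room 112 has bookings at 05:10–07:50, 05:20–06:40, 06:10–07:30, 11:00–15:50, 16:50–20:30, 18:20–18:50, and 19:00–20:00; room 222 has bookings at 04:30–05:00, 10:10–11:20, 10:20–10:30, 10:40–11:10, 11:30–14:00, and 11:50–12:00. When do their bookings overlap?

First set merges to 05:10-07:50, 11:00-15:50, 16:50-20:30.
Second set merges to 04:30-05:00, 10:10-11:20, 11:30-14:00.
05:10-07:50: no overlap with the second set.
11:00-15:50 meets the second set on 11:00-11:20, 11:30-14:00.
16:50-20:30: no overlap with the second set.

11:00-11:20, 11:30-14:00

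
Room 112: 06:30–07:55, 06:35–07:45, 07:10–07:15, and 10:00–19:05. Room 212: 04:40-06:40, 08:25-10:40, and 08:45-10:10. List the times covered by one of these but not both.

04:40-06:30, 06:40-07:55, 08:25-10:00, 10:40-19:05

First set merges to 06:30-07:55, 10:00-19:05.
Second set merges to 04:40-06:40, 08:25-10:40.
A \ B = 06:40-07:55, 10:40-19:05.
B \ A = 04:40-06:30, 08:25-10:00.
Union of the two gives the symmetric difference.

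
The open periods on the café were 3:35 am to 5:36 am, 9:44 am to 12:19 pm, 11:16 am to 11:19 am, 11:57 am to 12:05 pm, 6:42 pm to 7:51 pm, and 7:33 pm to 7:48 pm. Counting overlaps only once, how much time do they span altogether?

5 h 45 min

Merged: 3:35 am–5:36 am, 9:44 am–12:19 pm, 6:42 pm–7:51 pm.
Lengths: 2 h 1 min + 2 h 35 min + 1 h 9 min = 5 h 45 min.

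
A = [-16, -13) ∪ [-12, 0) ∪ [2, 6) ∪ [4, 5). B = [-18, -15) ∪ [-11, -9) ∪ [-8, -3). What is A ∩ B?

[-16, -15) ∪ [-11, -9) ∪ [-8, -3)

Merge the first list: [-16, -13), [-12, 0), [2, 6).
[-16, -13) overlaps B on [-16, -15).
[-12, 0) overlaps B on [-11, -9), [-8, -3).
[2, 6) falls entirely outside B.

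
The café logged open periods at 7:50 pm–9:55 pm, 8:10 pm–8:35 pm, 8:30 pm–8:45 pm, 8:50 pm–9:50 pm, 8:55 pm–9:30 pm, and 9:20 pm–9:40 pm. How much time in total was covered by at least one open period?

Merged: 7:50 pm–9:55 pm.
Length: 2 h 5 min.

2 h 5 min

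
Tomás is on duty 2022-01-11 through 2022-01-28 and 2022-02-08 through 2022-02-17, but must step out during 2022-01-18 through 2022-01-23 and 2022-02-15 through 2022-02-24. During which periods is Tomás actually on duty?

2022-01-11 through 2022-01-28 minus B → 2022-01-11 through 2022-01-17, 2022-01-24 through 2022-01-28.
2022-02-08 through 2022-02-17 minus B → 2022-02-08 through 2022-02-14.

2022-01-11 through 2022-01-17, 2022-01-24 through 2022-01-28, 2022-02-08 through 2022-02-14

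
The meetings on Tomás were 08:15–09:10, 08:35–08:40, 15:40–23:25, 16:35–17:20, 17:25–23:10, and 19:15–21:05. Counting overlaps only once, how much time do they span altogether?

8 h 40 min

Merged: 08:15–09:10, 15:40–23:25.
Lengths: 55 min + 7 h 45 min = 8 h 40 min.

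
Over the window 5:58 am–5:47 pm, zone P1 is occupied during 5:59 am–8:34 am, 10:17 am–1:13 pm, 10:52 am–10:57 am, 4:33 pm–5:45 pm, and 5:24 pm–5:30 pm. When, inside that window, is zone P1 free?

5:58 am-5:59 am, 8:34 am-10:17 am, 1:13 pm-4:33 pm, 5:45 pm-5:47 pm

The merged coverage is 5:59 am-8:34 am, 10:17 am-1:13 pm, 4:33 pm-5:45 pm.
Uncovered inside 5:58 am-5:47 pm: 5:58 am-5:59 am, 8:34 am-10:17 am, 1:13 pm-4:33 pm, 5:45 pm-5:47 pm.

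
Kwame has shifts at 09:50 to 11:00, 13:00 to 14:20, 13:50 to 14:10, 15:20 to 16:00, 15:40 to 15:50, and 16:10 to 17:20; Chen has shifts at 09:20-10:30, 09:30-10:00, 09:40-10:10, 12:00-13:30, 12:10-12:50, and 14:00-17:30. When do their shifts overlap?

09:50-10:30, 13:00-13:30, 14:00-14:20, 15:20-16:00, 16:10-17:20

Merge the first list: 09:50-11:00, 13:00-14:20, 15:20-16:00, 16:10-17:20.
Merge the second list: 09:20-10:30, 12:00-13:30, 14:00-17:30.
09:50-11:00 meets the second set on 09:50-10:30.
13:00-14:20 meets the second set on 13:00-13:30, 14:00-14:20.
15:20-16:00 meets the second set on 15:20-16:00.
16:10-17:20 meets the second set on 16:10-17:20.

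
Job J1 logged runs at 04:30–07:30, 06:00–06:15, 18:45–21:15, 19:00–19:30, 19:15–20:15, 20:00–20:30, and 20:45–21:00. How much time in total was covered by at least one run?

5 h 30 min

Merged: 04:30–07:30, 18:45–21:15.
Lengths: 3 h + 2 h 30 min = 5 h 30 min.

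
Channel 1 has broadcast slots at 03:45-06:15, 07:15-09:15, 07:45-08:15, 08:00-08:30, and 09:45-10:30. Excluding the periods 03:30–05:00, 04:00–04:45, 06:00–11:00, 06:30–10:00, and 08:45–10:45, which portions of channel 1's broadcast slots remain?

First set merges to 03:45–06:15, 07:15–09:15, 09:45–10:30.
Second set merges to 03:30–05:00, 06:00–11:00.
03:45–06:15 minus B → 05:00–06:00.
07:15–09:15: fully covered by B → removed.
09:45–10:30: fully covered by B → removed.

05:00–06:00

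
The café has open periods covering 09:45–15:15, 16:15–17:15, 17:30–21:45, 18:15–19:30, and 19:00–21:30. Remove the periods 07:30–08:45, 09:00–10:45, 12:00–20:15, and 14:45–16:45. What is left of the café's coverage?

10:45-12:00, 20:15-21:45

First set merges to 09:45-15:15, 16:15-17:15, 17:30-21:45.
Second set merges to 07:30-08:45, 09:00-10:45, 12:00-20:15.
09:45-15:15 minus B → 10:45-12:00.
16:15-17:15: fully covered by B → removed.
17:30-21:45 minus B → 20:15-21:45.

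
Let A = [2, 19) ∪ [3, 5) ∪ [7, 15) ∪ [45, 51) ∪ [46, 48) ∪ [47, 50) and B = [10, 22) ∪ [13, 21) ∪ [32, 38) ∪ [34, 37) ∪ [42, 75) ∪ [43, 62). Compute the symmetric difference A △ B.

[2, 10) ∪ [19, 22) ∪ [32, 38) ∪ [42, 45) ∪ [51, 75)

A, merged: [2, 19), [45, 51).
B, merged: [10, 22), [32, 38), [42, 75).
A but not B: [2, 10).
B but not A: [19, 22), [32, 38), [42, 45), [51, 75).
Combining gives A △ B.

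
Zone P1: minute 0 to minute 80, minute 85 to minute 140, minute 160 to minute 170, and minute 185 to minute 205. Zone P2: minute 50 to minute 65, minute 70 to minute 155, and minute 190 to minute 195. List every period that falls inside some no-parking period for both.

minute 0 to minute 80 ∩ B → minute 50 to minute 65, minute 70 to minute 80.
minute 85 to minute 140 ∩ B → minute 85 to minute 140.
minute 160 to minute 170 meets no B interval.
minute 185 to minute 205 ∩ B → minute 190 to minute 195.

minute 50 to minute 65, minute 70 to minute 80, minute 85 to minute 140, minute 190 to minute 195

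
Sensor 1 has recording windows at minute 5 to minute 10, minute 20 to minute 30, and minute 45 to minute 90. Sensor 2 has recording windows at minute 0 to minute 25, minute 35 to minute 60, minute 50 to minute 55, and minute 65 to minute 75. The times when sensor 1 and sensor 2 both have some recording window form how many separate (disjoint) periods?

Merge the second list: minute 0 to minute 25, minute 35 to minute 60, minute 65 to minute 75.
A ∩ B = minute 5 to minute 10, minute 20 to minute 25, minute 45 to minute 60, minute 65 to minute 75.
That is 4 disjoint pieces.

4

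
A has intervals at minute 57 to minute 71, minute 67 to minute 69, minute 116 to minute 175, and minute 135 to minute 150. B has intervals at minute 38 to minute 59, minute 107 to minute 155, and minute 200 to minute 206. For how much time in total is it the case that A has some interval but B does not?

32 minutes

Merge the first list: minute 57 to minute 71, minute 116 to minute 175.
A \ B = minute 59 to minute 71, minute 155 to minute 175.
Total: 12 minutes + 20 minutes = 32 minutes.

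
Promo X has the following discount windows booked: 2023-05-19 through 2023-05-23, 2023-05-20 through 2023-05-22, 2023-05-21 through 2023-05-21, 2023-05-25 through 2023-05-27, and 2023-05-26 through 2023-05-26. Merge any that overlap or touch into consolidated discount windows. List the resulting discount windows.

2023-05-20 through 2023-05-22 overlaps/touches 2023-05-19 through 2023-05-23 → extend to 2023-05-19 through 2023-05-23.
2023-05-21 through 2023-05-21 overlaps/touches 2023-05-19 through 2023-05-23 → extend to 2023-05-19 through 2023-05-23.
2023-05-25 through 2023-05-27 is disjoint → start new block.
2023-05-26 through 2023-05-26 overlaps/touches 2023-05-25 through 2023-05-27 → extend to 2023-05-25 through 2023-05-27.

2023-05-19 through 2023-05-23, 2023-05-25 through 2023-05-27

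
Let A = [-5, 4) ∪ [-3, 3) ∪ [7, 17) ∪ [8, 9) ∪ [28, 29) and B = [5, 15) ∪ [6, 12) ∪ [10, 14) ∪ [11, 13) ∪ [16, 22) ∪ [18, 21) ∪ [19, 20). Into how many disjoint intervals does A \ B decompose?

Merge the first list: [-5, 4), [7, 17), [28, 29).
Merge the second list: [5, 15), [16, 22).
A \ B = [-5, 4), [15, 16), [28, 29).
That is 3 disjoint pieces.

3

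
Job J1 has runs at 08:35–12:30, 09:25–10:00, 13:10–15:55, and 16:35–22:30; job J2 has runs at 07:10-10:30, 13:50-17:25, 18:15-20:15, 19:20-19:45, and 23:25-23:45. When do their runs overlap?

First set merges to 08:35–12:30, 13:10–15:55, 16:35–22:30.
Second set merges to 07:10–10:30, 13:50–17:25, 18:15–20:15, 23:25–23:45.
08:35–12:30 overlaps B on 08:35–10:30.
13:10–15:55 overlaps B on 13:50–15:55.
16:35–22:30 overlaps B on 16:35–17:25, 18:15–20:15.

08:35–10:30, 13:50–15:55, 16:35–17:25, 18:15–20:15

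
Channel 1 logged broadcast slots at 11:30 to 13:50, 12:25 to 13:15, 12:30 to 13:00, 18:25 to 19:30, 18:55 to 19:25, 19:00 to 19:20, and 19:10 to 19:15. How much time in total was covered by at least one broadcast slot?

Merged: 11:30–13:50, 18:25–19:30.
Lengths: 2 h 20 min + 1 h 5 min = 3 h 25 min.

3 h 25 min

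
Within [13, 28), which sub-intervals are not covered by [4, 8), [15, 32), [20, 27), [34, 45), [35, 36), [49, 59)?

[13, 15)

The merged coverage is [4, 8), [15, 32), [34, 45), [49, 59).
Gaps within [13, 28): [13, 15).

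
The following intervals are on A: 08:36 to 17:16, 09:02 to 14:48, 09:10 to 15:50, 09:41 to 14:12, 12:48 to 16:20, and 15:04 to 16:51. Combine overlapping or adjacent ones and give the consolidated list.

09:02–14:48 overlaps/touches 08:36–17:16 → extend to 08:36–17:16.
09:10–15:50 overlaps/touches 08:36–17:16 → extend to 08:36–17:16.
09:41–14:12 overlaps/touches 08:36–17:16 → extend to 08:36–17:16.
12:48–16:20 overlaps/touches 08:36–17:16 → extend to 08:36–17:16.
15:04–16:51 overlaps/touches 08:36–17:16 → extend to 08:36–17:16.

08:36–17:16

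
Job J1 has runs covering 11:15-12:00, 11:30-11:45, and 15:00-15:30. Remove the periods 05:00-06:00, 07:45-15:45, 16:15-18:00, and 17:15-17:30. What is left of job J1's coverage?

none

First set merges to 11:15-12:00, 15:00-15:30.
Second set merges to 05:00-06:00, 07:45-15:45, 16:15-18:00.
11:15-12:00 lies entirely inside B → drops out.
15:00-15:30 lies entirely inside B → drops out.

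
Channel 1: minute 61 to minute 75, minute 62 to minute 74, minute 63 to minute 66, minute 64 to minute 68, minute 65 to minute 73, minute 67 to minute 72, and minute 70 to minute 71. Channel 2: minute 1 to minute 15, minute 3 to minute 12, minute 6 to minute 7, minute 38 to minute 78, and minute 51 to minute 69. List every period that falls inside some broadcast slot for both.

minute 61 to minute 75

First set merges to minute 61 to minute 75.
Second set merges to minute 1 to minute 15, minute 38 to minute 78.
minute 61 to minute 75 ∩ B → minute 61 to minute 75.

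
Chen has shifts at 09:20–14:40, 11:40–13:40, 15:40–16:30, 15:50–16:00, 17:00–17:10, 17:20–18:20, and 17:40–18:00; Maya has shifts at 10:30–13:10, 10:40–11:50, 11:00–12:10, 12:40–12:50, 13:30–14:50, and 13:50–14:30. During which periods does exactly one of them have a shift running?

First set merges to 09:20–14:40, 15:40–16:30, 17:00–17:10, 17:20–18:20.
Second set merges to 10:30–13:10, 13:30–14:50.
Only in the first: 09:20–10:30, 13:10–13:30, 15:40–16:30, 17:00–17:10, 17:20–18:20.
Only in the second: 14:40–14:50.
Together these are the periods covered by exactly one.

09:20–10:30, 13:10–13:30, 14:40–14:50, 15:40–16:30, 17:00–17:10, 17:20–18:20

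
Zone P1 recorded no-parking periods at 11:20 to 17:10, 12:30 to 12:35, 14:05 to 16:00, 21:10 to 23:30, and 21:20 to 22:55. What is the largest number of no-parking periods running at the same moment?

At 12:30, 2 of the intervals are simultaneously active.
No point has more.

2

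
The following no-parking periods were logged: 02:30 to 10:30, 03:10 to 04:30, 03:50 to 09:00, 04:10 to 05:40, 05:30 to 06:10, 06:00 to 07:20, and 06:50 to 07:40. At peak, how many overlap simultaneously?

4

Walk the sorted start/end points keeping a running depth.
The depth first hits 4 at 04:10.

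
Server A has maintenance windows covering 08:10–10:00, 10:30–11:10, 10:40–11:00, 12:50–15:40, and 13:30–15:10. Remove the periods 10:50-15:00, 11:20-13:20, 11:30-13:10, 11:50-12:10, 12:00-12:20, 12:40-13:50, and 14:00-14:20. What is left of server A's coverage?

08:10–10:00, 10:30–10:50, 15:00–15:40

A, merged: 08:10–10:00, 10:30–11:10, 12:50–15:40.
B, merged: 10:50–15:00.
08:10–10:00 is untouched.
10:30–11:10 with B removed leaves 10:30–10:50.
12:50–15:40 with B removed leaves 15:00–15:40.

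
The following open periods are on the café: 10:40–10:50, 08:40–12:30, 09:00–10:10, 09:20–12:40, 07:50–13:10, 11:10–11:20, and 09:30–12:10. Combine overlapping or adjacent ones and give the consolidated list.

07:50–13:10

Sort by start: 07:50–13:10, 08:40–12:30, 09:00–10:10, 09:20–12:40, 09:30–12:10, 10:40–10:50, 11:10–11:20.
08:40–12:30 overlaps/touches 07:50–13:10 → extend to 07:50–13:10.
09:00–10:10 overlaps/touches 07:50–13:10 → extend to 07:50–13:10.
09:20–12:40 overlaps/touches 07:50–13:10 → extend to 07:50–13:10.
09:30–12:10 overlaps/touches 07:50–13:10 → extend to 07:50–13:10.
10:40–10:50 overlaps/touches 07:50–13:10 → extend to 07:50–13:10.
11:10–11:20 overlaps/touches 07:50–13:10 → extend to 07:50–13:10.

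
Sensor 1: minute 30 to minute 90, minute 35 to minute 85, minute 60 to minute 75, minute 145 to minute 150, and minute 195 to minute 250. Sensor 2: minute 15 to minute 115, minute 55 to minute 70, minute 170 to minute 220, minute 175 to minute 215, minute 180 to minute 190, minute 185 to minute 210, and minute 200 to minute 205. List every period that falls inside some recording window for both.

minute 30 to minute 90, minute 195 to minute 220

A, merged: minute 30 to minute 90, minute 145 to minute 150, minute 195 to minute 250.
B, merged: minute 15 to minute 115, minute 170 to minute 220.
minute 30 to minute 90 overlaps B on minute 30 to minute 90.
minute 145 to minute 150 falls entirely outside B.
minute 195 to minute 250 overlaps B on minute 195 to minute 220.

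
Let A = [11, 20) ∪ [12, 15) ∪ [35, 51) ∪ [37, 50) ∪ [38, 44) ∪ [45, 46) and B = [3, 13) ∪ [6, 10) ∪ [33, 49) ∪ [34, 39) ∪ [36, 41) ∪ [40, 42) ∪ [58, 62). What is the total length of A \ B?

A, merged: [11, 20), [35, 51).
B, merged: [3, 13), [33, 49), [58, 62).
A \ B = [13, 20), [49, 51).
Total: 7 + 2 = 9.

9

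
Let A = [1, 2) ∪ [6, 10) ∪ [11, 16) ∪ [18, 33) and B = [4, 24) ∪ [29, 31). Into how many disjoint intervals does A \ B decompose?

A \ B = [1, 2), [24, 29), [31, 33).
That is 3 disjoint pieces.

3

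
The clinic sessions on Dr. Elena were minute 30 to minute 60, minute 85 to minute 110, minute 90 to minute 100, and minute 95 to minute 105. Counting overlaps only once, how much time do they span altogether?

Merged: minute 30 to minute 60, minute 85 to minute 110.
Lengths: 30 minutes + 25 minutes = 55 minutes.

55 minutes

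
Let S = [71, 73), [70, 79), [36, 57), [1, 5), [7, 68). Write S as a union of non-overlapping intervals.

[1, 5) ∪ [7, 68) ∪ [70, 79)

Sort by start: [1, 5), [7, 68), [36, 57), [70, 79), [71, 73).
[7, 68) is disjoint → start new block.
[36, 57) overlaps/touches [7, 68) → extend to [7, 68).
[70, 79) is disjoint → start new block.
[71, 73) overlaps/touches [70, 79) → extend to [70, 79).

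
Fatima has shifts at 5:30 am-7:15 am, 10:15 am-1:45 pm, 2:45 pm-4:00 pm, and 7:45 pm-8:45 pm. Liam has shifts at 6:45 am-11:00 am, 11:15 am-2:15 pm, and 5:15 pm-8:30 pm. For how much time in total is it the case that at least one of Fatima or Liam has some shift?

13 h 30 min

A ∪ B = 5:30 am-2:15 pm, 2:45 pm-4:00 pm, 5:15 pm-8:45 pm.
Total: 8 h 45 min + 1 h 15 min + 3 h 30 min = 13 h 30 min.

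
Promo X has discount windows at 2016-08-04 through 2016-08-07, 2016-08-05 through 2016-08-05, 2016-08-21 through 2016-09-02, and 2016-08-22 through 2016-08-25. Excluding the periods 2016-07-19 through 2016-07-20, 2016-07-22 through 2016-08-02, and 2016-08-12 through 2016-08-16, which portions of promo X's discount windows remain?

First set merges to 2016-08-04 through 2016-08-07, 2016-08-21 through 2016-09-02.
2016-08-04 through 2016-08-07: no B overlap → unchanged.
2016-08-21 through 2016-09-02: no B overlap → unchanged.

2016-08-04 through 2016-08-07, 2016-08-21 through 2016-09-02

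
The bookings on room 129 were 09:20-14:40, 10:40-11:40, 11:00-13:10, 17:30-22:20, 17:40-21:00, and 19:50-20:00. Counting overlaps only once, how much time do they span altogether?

Merged: 09:20–14:40, 17:30–22:20.
Lengths: 5 h 20 min + 4 h 50 min = 10 h 10 min.

10 h 10 min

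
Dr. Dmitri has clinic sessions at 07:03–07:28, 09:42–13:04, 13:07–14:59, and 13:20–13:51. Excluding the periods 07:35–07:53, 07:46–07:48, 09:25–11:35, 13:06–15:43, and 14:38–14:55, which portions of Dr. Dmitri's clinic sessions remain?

07:03-07:28, 11:35-13:04

Merge the first list: 07:03-07:28, 09:42-13:04, 13:07-14:59.
Merge the second list: 07:35-07:53, 09:25-11:35, 13:06-15:43.
07:03-07:28: nothing removed.
09:42-13:04 \ B = 11:35-13:04.
13:07-14:59: entirely removed.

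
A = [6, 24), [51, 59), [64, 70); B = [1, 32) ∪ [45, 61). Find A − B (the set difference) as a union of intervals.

[64, 70)

[6, 24): fully covered by B → removed.
[51, 59): fully covered by B → removed.
[64, 70): no B overlap → unchanged.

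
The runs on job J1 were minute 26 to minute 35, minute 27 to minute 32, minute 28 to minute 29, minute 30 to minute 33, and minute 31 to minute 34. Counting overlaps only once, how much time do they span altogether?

9 minutes

Merged: minute 26 to minute 35.
Length: 9 minutes.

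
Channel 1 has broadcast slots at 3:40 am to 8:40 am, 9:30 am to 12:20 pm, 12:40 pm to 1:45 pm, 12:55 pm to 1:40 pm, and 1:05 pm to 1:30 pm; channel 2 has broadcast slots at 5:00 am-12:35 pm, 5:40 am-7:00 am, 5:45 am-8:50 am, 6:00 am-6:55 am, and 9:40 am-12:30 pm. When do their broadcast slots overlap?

Merge the first list: 3:40 am-8:40 am, 9:30 am-12:20 pm, 12:40 pm-1:45 pm.
Merge the second list: 5:00 am-12:35 pm.
3:40 am-8:40 am meets the second set on 5:00 am-8:40 am.
9:30 am-12:20 pm meets the second set on 9:30 am-12:20 pm.
12:40 pm-1:45 pm: no overlap with the second set.

5:00 am-8:40 am, 9:30 am-12:20 pm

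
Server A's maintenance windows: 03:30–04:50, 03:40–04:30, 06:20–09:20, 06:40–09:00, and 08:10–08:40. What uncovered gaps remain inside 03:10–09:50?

03:10-03:30, 04:50-06:20, 09:20-09:50

Covered (merged): 03:30-04:50, 06:20-09:20.
Gaps within 03:10-09:50: 03:10-03:30, 04:50-06:20, 09:20-09:50.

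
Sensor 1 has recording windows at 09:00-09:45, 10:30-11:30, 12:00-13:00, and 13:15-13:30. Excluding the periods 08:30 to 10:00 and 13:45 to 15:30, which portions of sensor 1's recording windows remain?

10:30–11:30, 12:00–13:00, 13:15–13:30

09:00–09:45: entirely removed.
10:30–11:30: nothing removed.
12:00–13:00: nothing removed.
13:15–13:30: nothing removed.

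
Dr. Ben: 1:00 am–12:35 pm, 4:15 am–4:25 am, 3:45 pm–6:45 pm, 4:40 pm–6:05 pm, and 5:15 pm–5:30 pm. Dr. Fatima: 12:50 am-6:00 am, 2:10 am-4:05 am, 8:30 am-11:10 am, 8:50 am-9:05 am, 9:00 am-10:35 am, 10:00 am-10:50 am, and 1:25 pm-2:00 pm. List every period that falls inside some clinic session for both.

1:00 am–6:00 am, 8:30 am–11:10 am

First set merges to 1:00 am–12:35 pm, 3:45 pm–6:45 pm.
Second set merges to 12:50 am–6:00 am, 8:30 am–11:10 am, 1:25 pm–2:00 pm.
1:00 am–12:35 pm meets the second set on 1:00 am–6:00 am, 8:30 am–11:10 am.
3:45 pm–6:45 pm: no overlap with the second set.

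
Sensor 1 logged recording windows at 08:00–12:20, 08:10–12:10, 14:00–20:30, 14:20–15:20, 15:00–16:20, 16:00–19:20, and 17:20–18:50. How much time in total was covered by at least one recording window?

10 h 50 min

Merged: 08:00–12:20, 14:00–20:30.
Lengths: 4 h 20 min + 6 h 30 min = 10 h 50 min.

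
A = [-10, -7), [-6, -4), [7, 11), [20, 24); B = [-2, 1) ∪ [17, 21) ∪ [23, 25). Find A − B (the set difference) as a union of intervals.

[-10, -7) ∪ [-6, -4) ∪ [7, 11) ∪ [21, 23)

[-10, -7): nothing removed.
[-6, -4): nothing removed.
[7, 11): nothing removed.
[20, 24) \ B = [21, 23).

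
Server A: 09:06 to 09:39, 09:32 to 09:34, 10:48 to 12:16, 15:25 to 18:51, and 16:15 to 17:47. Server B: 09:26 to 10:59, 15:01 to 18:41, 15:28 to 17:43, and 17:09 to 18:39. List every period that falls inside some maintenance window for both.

Merge the first list: 09:06–09:39, 10:48–12:16, 15:25–18:51.
Merge the second list: 09:26–10:59, 15:01–18:41.
09:06–09:39 overlaps B on 09:26–09:39.
10:48–12:16 overlaps B on 10:48–10:59.
15:25–18:51 overlaps B on 15:25–18:41.

09:26–09:39, 10:48–10:59, 15:25–18:41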